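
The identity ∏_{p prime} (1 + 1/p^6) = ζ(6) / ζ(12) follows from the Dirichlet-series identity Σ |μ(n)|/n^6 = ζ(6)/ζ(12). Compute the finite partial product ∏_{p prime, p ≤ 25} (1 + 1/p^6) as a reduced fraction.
∏ = 1528148900144746288585670319214284020/1502467574555591484127420211226932553

The primes p ≤ 25 are [2, 3, 5, 7, 11, 13, 17, 19, 23]. For each, (1 + 1/p^6) = (p^6 + 1)/p^6. Multiplying these fractions over p ∈ [2, 3, 5, 7, 11, 13, 17, 19, 23] gives 1528148900144746288585670319214284020/1502467574555591484127420211226932553. (In the limit P → ∞ this tends to ζ(6)/ζ(12).)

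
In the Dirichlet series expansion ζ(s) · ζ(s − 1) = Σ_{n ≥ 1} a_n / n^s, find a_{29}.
σ(29) = 30

In the product (Σ m^0/m^s)(Σ k / k^s) = Σ (Σ_{d | n} d) / n^s, the coefficient of 1/n^s is σ(n) = Σ_{d | n} d. For n = 29, divisors are [1, 29]; summing: σ(29) = 30.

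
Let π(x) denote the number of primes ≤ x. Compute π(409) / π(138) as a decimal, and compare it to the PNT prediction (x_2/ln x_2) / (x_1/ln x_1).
π(409)/π(138) = 80/33 ≈ 2.4242;  PNT prediction ≈ 2.4283.

π(138) = 33 and π(409) = 80, so π(409)/π(138) ≈ 2.4242. The PNT-predicted ratio is (409/ln(409)) / (138/ln(138)) ≈ 2.4283. The two agree to within a few percent, as expected.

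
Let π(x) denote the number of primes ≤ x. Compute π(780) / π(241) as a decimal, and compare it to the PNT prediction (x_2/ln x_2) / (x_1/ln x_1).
π(780)/π(241) = 137/53 ≈ 2.5849;  PNT prediction ≈ 2.6657.

π(241) = 53 and π(780) = 137, so π(780)/π(241) ≈ 2.5849. The PNT-predicted ratio is (780/ln(780)) / (241/ln(241)) ≈ 2.6657. The two agree to within a few percent, as expected.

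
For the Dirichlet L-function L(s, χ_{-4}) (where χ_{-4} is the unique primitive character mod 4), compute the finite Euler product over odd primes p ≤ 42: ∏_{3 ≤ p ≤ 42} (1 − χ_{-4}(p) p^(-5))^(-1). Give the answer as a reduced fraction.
∏ = 2449833118514487245037270279578697936523547754609244055/2459282078368399313476102819527391821460157994301915136

The odd primes p ≤ 42 are [3, 5, 7, 11, 13, 17, 19, 23, 29, 31, 37, 41]. For each, χ(p) = 1 if p ≡ 1 mod 4, χ(p) = −1 if p ≡ 3 mod 4. Taking (1 − χ(p)/p^5)^(-1) = p^5/(p^5 − χ(p)): (1 − (-1)/3^5)^(-1) · (1 − (1)/5^5)^(-1) · (1 − (-1)/7^5)^(-1) · (1 − (-1)/11^5)^(-1) · (1 − (1)/13^5)^(-1) · (1 − (1)/17^5)^(-1) · (1 − (-1)/19^5)^(-1) · (1 − (-1)/23^5)^(-1) · (1 − (1)/29^5)^(-1) · (1 − (-1)/31^5)^(-1) · (1 − (1)/37^5)^(-1) · (1 − (1)/41^5)^(-1) = 2449833118514487245037270279578697936523547754609244055/2459282078368399313476102819527391821460157994301915136.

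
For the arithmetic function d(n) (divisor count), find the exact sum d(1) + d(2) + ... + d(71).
Σ_{n ≤ 71} d(n) = 314

Compute d(n) for each 1 ≤ n ≤ 71: d(1) = 1, d(2) = 2, d(3) = 2, d(4) = 3, d(5) = 2, d(6) = 4, d(7) = 2, d(8) = 4, d(9) = 3, d(10) = 4, d(11) = 2, d(12) = 6, d(13) = 2, d(14) = 4, d(15) = 4, d(16) = 5, d(17) = 2, d(18) = 6, d(19) = 2, d(20) = 6, d(21) = 4, d(22) = 4, d(23) = 2, d(24) = 8, d(25) = 3, d(26) = 4, d(27) = 4, d(28) = 6, d(29) = 2, d(30) = 8, d(31) = 2, d(32) = 6, d(33) = 4, d(34) = 4, d(35) = 4, d(36) = 9, d(37) = 2, d(38) = 4, d(39) = 4, d(40) = 8, d(41) = 2, d(42) = 8, d(43) = 2, d(44) = 6, d(45) = 6, d(46) = 4, d(47) = 2, d(48) = 10, d(49) = 3, d(50) = 6, d(51) = 4, d(52) = 6, d(53) = 2, d(54) = 8, d(55) = 4, d(56) = 8, d(57) = 4, d(58) = 4, d(59) = 2, d(60) = 12, d(61) = 2, d(62) = 4, d(63) = 6, d(64) = 7, d(65) = 4, d(66) = 8, d(67) = 2, d(68) = 6, d(69) = 4, d(70) = 8, d(71) = 2. Summing all 71 values: 314. (Dirichlet's divisor formula: Σ_{n ≤ x} d(n) = x ln(x) + (2γ − 1) x + O(√x). For x = 71, the asymptotic estimate is ≈ 313.61.)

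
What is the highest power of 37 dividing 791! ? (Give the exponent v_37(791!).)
v_37(791!) = 21

Legendre's formula: v_p(n!) = Σ_{k ≥ 1} ⌊n / p^k⌋. For p = 37, n = 791, the terms are:
  ⌊791/37^1⌋ = ⌊791/37⌋ = 21
(the next term ⌊791/37^2⌋ = 0, terminating the sum). Summing: v_37(791!) = 21 = 21.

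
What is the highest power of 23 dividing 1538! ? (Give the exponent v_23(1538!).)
v_23(1538!) = 68

Legendre's formula: v_p(n!) = Σ_{k ≥ 1} ⌊n / p^k⌋. For p = 23, n = 1538, the terms are:
  ⌊1538/23^1⌋ = ⌊1538/23⌋ = 66
  ⌊1538/23^2⌋ = ⌊1538/529⌋ = 2
(the next term ⌊1538/23^3⌋ = 0, terminating the sum). Summing: v_23(1538!) = 66 + 2 = 68.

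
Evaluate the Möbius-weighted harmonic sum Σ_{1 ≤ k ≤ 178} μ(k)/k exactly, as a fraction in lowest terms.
Σ μ(k)/k = 125709062959160573557671617219832045395728751290214311430782016431/166589903787325219380851695350896256250980509594874862046961683989710

Values of μ(k) for 1 ≤ k ≤ 178: μ(1) = 1, μ(2) = -1, μ(3) = -1, μ(5) = -1, μ(6) = 1, μ(7) = -1, μ(10) = 1, μ(11) = -1, μ(13) = -1, μ(14) = 1, μ(15) = 1, μ(17) = -1, μ(19) = -1, μ(21) = 1, μ(22) = 1, μ(23) = -1, μ(26) = 1, μ(29) = -1, μ(30) = -1, μ(31) = -1, μ(33) = 1, μ(34) = 1, μ(35) = 1, μ(37) = -1, μ(38) = 1, μ(39) = 1, μ(41) = -1, μ(42) = -1, μ(43) = -1, μ(46) = 1, μ(47) = -1, μ(51) = 1, μ(53) = -1, μ(55) = 1, μ(57) = 1, μ(58) = 1, μ(59) = -1, μ(61) = -1, μ(62) = 1, μ(65) = 1, μ(66) = -1, μ(67) = -1, μ(69) = 1, μ(70) = -1, μ(71) = -1, μ(73) = -1, μ(74) = 1, μ(77) = 1, μ(78) = -1, μ(79) = -1, μ(82) = 1, μ(83) = -1, μ(85) = 1, μ(86) = 1, μ(87) = 1, μ(89) = -1, μ(91) = 1, μ(93) = 1, μ(94) = 1, μ(95) = 1, μ(97) = -1, μ(101) = -1, μ(102) = -1, μ(103) = -1, μ(105) = -1, μ(106) = 1, μ(107) = -1, μ(109) = -1, μ(110) = -1, μ(111) = 1, μ(113) = -1, μ(114) = -1, μ(115) = 1, μ(118) = 1, μ(119) = 1, μ(122) = 1, μ(123) = 1, μ(127) = -1, μ(129) = 1, μ(130) = -1, μ(131) = -1, μ(133) = 1, μ(134) = 1, μ(137) = -1, μ(138) = -1, μ(139) = -1, μ(141) = 1, μ(142) = 1, μ(143) = 1, μ(145) = 1, μ(146) = 1, μ(149) = -1, μ(151) = -1, μ(154) = -1, μ(155) = 1, μ(157) = -1, μ(158) = 1, μ(159) = 1, μ(161) = 1, μ(163) = -1, μ(165) = -1, μ(166) = 1, μ(167) = -1, μ(170) = -1, μ(173) = -1, μ(174) = -1, μ(177) = 1, μ(178) = 1, with μ = 0 on non-squarefree integers. Summing μ(k)/k for k where μ(k) ≠ 0 gives 125709062959160573557671617219832045395728751290214311430782016431/166589903787325219380851695350896256250980509594874862046961683989710 ≈ 0.0008. (PNT ⟺ this sum → 0 as n → ∞.)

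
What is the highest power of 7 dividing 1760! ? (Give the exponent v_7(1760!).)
v_7(1760!) = 291

Legendre's formula: v_p(n!) = Σ_{k ≥ 1} ⌊n / p^k⌋. For p = 7, n = 1760, the terms are:
  ⌊1760/7^1⌋ = ⌊1760/7⌋ = 251
  ⌊1760/7^2⌋ = ⌊1760/49⌋ = 35
  ⌊1760/7^3⌋ = ⌊1760/343⌋ = 5
(the next term ⌊1760/7^4⌋ = 0, terminating the sum). Summing: v_7(1760!) = 251 + 35 + 5 = 291.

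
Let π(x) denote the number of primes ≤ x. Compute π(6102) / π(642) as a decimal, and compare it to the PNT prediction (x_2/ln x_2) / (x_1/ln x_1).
π(6102)/π(642) = 796/116 ≈ 6.8621;  PNT prediction ≈ 7.0492.

π(642) = 116 and π(6102) = 796, so π(6102)/π(642) ≈ 6.8621. The PNT-predicted ratio is (6102/ln(6102)) / (642/ln(642)) ≈ 7.0492. The two agree to within a few percent, as expected.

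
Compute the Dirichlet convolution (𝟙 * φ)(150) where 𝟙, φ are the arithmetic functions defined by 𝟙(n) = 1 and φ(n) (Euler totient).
(𝟙 * φ)(150) = 150

Divisors of 150: [1, 2, 3, 5, 6, 10, 15, 25, 30, 50, 75, 150]. For each d | 150:
  d = 1: 𝟙(1) · φ(150/1) = 1 · 40 = 40
  d = 2: 𝟙(2) · φ(150/2) = 1 · 40 = 40
  d = 3: 𝟙(3) · φ(150/3) = 1 · 20 = 20
  d = 5: 𝟙(5) · φ(150/5) = 1 · 8 = 8
  d = 6: 𝟙(6) · φ(150/6) = 1 · 20 = 20
  d = 10: 𝟙(10) · φ(150/10) = 1 · 8 = 8
  d = 15: 𝟙(15) · φ(150/15) = 1 · 4 = 4
  d = 25: 𝟙(25) · φ(150/25) = 1 · 2 = 2
  d = 30: 𝟙(30) · φ(150/30) = 1 · 4 = 4
  d = 50: 𝟙(50) · φ(150/50) = 1 · 2 = 2
  d = 75: 𝟙(75) · φ(150/75) = 1 · 1 = 1
  d = 150: 𝟙(150) · φ(150/150) = 1 · 1 = 1
Summing: (𝟙 * φ)(150) = 40 + 40 + 20 + 8 + 20 + 8 + 4 + 2 + 4 + 2 + 1 + 1 = 150.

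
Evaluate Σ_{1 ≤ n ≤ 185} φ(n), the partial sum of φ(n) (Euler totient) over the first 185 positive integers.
Σ_{n ≤ 185} φ(n) = 10484

Compute φ(n) for each 1 ≤ n ≤ 185: φ(1) = 1, φ(2) = 1, φ(3) = 2, φ(4) = 2, φ(5) = 4, φ(6) = 2, φ(7) = 6, φ(8) = 4, φ(9) = 6, φ(10) = 4, φ(11) = 10, φ(12) = 4, φ(13) = 12, φ(14) = 6, φ(15) = 8, φ(16) = 8, φ(17) = 16, φ(18) = 6, φ(19) = 18, φ(20) = 8, φ(21) = 12, φ(22) = 10, φ(23) = 22, φ(24) = 8, φ(25) = 20, φ(26) = 12, φ(27) = 18, φ(28) = 12, φ(29) = 28, φ(30) = 8, φ(31) = 30, φ(32) = 16, φ(33) = 20, φ(34) = 16, φ(35) = 24, φ(36) = 12, φ(37) = 36, φ(38) = 18, φ(39) = 24, φ(40) = 16, φ(41) = 40, φ(42) = 12, φ(43) = 42, φ(44) = 20, φ(45) = 24, φ(46) = 22, φ(47) = 46, φ(48) = 16, φ(49) = 42, φ(50) = 20, φ(51) = 32, φ(52) = 24, φ(53) = 52, φ(54) = 18, φ(55) = 40, φ(56) = 24, φ(57) = 36, φ(58) = 28, φ(59) = 58, φ(60) = 16, φ(61) = 60, φ(62) = 30, φ(63) = 36, φ(64) = 32, φ(65) = 48, φ(66) = 20, φ(67) = 66, φ(68) = 32, φ(69) = 44, φ(70) = 24, φ(71) = 70, φ(72) = 24, φ(73) = 72, φ(74) = 36, φ(75) = 40, φ(76) = 36, φ(77) = 60, φ(78) = 24, φ(79) = 78, φ(80) = 32, φ(81) = 54, φ(82) = 40, φ(83) = 82, φ(84) = 24, φ(85) = 64, φ(86) = 42, φ(87) = 56, φ(88) = 40, φ(89) = 88, φ(90) = 24, φ(91) = 72, φ(92) = 44, φ(93) = 60, φ(94) = 46, φ(95) = 72, φ(96) = 32, φ(97) = 96, φ(98) = 42, φ(99) = 60, φ(100) = 40, φ(101) = 100, φ(102) = 32, φ(103) = 102, φ(104) = 48, φ(105) = 48, φ(106) = 52, φ(107) = 106, φ(108) = 36, φ(109) = 108, φ(110) = 40, φ(111) = 72, φ(112) = 48, φ(113) = 112, φ(114) = 36, φ(115) = 88, φ(116) = 56, φ(117) = 72, φ(118) = 58, φ(119) = 96, φ(120) = 32, φ(121) = 110, φ(122) = 60, φ(123) = 80, φ(124) = 60, φ(125) = 100, φ(126) = 36, φ(127) = 126, φ(128) = 64, φ(129) = 84, φ(130) = 48, φ(131) = 130, φ(132) = 40, φ(133) = 108, φ(134) = 66, φ(135) = 72, φ(136) = 64, φ(137) = 136, φ(138) = 44, φ(139) = 138, φ(140) = 48, φ(141) = 92, φ(142) = 70, φ(143) = 120, φ(144) = 48, φ(145) = 112, φ(146) = 72, φ(147) = 84, φ(148) = 72, φ(149) = 148, φ(150) = 40, φ(151) = 150, φ(152) = 72, φ(153) = 96, φ(154) = 60, φ(155) = 120, φ(156) = 48, φ(157) = 156, φ(158) = 78, φ(159) = 104, φ(160) = 64, φ(161) = 132, φ(162) = 54, φ(163) = 162, φ(164) = 80, φ(165) = 80, φ(166) = 82, φ(167) = 166, φ(168) = 48, φ(169) = 156, φ(170) = 64, φ(171) = 108, φ(172) = 84, φ(173) = 172, φ(174) = 56, φ(175) = 120, φ(176) = 80, φ(177) = 116, φ(178) = 88, φ(179) = 178, φ(180) = 48, φ(181) = 180, φ(182) = 72, φ(183) = 120, φ(184) = 88, φ(185) = 144. Summing all 185 values: 10484. (Average order: Σ_{n ≤ x} φ(n) ~ (3/π²) x². For x = 185, (3/π²)·185² ≈ 10403.15.)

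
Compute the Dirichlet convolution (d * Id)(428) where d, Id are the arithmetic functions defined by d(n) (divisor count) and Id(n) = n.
(d * Id)(428) = 1199

Divisors of 428: [1, 2, 4, 107, 214, 428]. For each d | 428:
  d = 1: d(1) · Id(428/1) = 1 · 428 = 428
  d = 2: d(2) · Id(428/2) = 2 · 214 = 428
  d = 4: d(4) · Id(428/4) = 3 · 107 = 321
  d = 107: d(107) · Id(428/107) = 2 · 4 = 8
  d = 214: d(214) · Id(428/214) = 4 · 2 = 8
  d = 428: d(428) · Id(428/428) = 6 · 1 = 6
Summing: (d * Id)(428) = 428 + 428 + 321 + 8 + 8 + 6 = 1199.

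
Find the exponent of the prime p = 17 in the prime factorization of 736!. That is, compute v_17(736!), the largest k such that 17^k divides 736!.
v_17(736!) = 45

Legendre's formula: v_p(n!) = Σ_{k ≥ 1} ⌊n / p^k⌋. For p = 17, n = 736, the terms are:
  ⌊736/17^1⌋ = ⌊736/17⌋ = 43
  ⌊736/17^2⌋ = ⌊736/289⌋ = 2
(the next term ⌊736/17^3⌋ = 0, terminating the sum). Summing: v_17(736!) = 43 + 2 = 45.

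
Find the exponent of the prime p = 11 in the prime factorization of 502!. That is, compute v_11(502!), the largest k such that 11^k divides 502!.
v_11(502!) = 49

Legendre's formula: v_p(n!) = Σ_{k ≥ 1} ⌊n / p^k⌋. For p = 11, n = 502, the terms are:
  ⌊502/11^1⌋ = ⌊502/11⌋ = 45
  ⌊502/11^2⌋ = ⌊502/121⌋ = 4
(the next term ⌊502/11^3⌋ = 0, terminating the sum). Summing: v_11(502!) = 45 + 4 = 49.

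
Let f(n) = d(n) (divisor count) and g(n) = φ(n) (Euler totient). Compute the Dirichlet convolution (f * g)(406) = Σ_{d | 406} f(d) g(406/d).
(d * φ)(406) = 720

Divisors of 406: [1, 2, 7, 14, 29, 58, 203, 406]. For each d | 406:
  d = 1: d(1) · φ(406/1) = 1 · 168 = 168
  d = 2: d(2) · φ(406/2) = 2 · 168 = 336
  d = 7: d(7) · φ(406/7) = 2 · 28 = 56
  d = 14: d(14) · φ(406/14) = 4 · 28 = 112
  d = 29: d(29) · φ(406/29) = 2 · 6 = 12
  d = 58: d(58) · φ(406/58) = 4 · 6 = 24
  d = 203: d(203) · φ(406/203) = 4 · 1 = 4
  d = 406: d(406) · φ(406/406) = 8 · 1 = 8
Summing: (d * φ)(406) = 168 + 336 + 56 + 112 + 12 + 24 + 4 + 8 = 720.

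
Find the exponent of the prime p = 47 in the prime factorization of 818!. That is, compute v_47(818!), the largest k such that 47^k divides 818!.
v_47(818!) = 17

Legendre's formula: v_p(n!) = Σ_{k ≥ 1} ⌊n / p^k⌋. For p = 47, n = 818, the terms are:
  ⌊818/47^1⌋ = ⌊818/47⌋ = 17
(the next term ⌊818/47^2⌋ = 0, terminating the sum). Summing: v_47(818!) = 17 = 17.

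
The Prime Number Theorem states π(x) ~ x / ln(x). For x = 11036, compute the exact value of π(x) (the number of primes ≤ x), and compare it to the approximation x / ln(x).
π(11036) = 1337;  x/ln(x) ≈ 1185.53;  relative error ≈ 11.33%.

Directly count primes up to 11036: π(11036) = 1337. The PNT approximation gives 11036/ln(11036) ≈ 11036/9.30892 ≈ 1185.53. Relative error (π(x) − x/ln(x)) / π(x) ≈ 11.33%; the approximation is known to undercount slightly (Li(x) is a better estimate).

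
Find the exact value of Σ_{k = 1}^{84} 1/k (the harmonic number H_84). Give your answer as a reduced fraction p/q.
H_84 = 3681181948368536301765969745576439759/734184632222154704090370027645633600

Direct summation: H_84 = 1 + 1/2 + ... + 1/84. The least common denominator is lcm(1, ..., 84) = 8076030954443701744994070304101969600; over this denominator the numerator is 8076030954443701744994070304101969600 + 4038015477221850872497035152050984800 + 2692010318147900581664690101367323200 + 2019007738610925436248517576025492400 + 1615206190888740348998814060820393920 + 1346005159073950290832345050683661600 + 1153718707777671677856295757728852800 + 1009503869305462718124258788012746200 + 897336772715966860554896700455774400 + 807603095444370174499407030410196960 + 734184632222154704090370027645633600 + 673002579536975145416172525341830800 + 621233150341823211153390023392459200 + 576859353888835838928147878864426400 + 538402063629580116332938020273464640 + 504751934652731359062129394006373100 + 475060644379041279117298253182468800 + 448668386357983430277448350227887200 + 425054260760194828683898437057998400 + 403801547722185087249703515205098480 + 384572902592557225952098585909617600 + 367092316111077352045185013822816800 + 351131780627987032391046534960955200 + 336501289768487572708086262670915400 + 323041238177748069799762812164078784 + 310616575170911605576695011696229600 + 299112257571988953518298900151924800 + 288429676944417919464073939432213200 + 278483826015300060172209320831102400 + 269201031814790058166469010136732320 + 260517127562700056290131300132321600 + 252375967326365679531064697003186550 + 244728210740718234696790009215211200 + 237530322189520639558649126591234400 + 230743741555534335571259151545770560 + 224334193178991715138724175113943600 + 218271106876856803918758656867620800 + 212527130380097414341949218528999200 + 207077716780607737051130007797486400 + 201900773861092543624851757602549240 + 196976364742529310853513909856145600 + 192286451296278612976049292954808800 + 187814673359155854534745821025627200 + 183546158055538676022592506911408400 + 179467354543193372110979340091154880 + 175565890313993516195523267480477600 + 171830445839227696702001495831956800 + 168250644884243786354043131335457700 + 164816958253953096836613679675550400 + 161520619088874034899881406082039392 + 158353548126347093039099417727489600 + 155308287585455802788347505848114800 + 152377942536673617830076798190603200 + 149556128785994476759149450075962400 + 146836926444430940818074005529126720 + 144214838472208959732036969716106600 + 141684753586731609561299479019332800 + 139241913007650030086104660415551200 + 136881880583791554999899496679694400 + 134600515907395029083234505068366160 + 132393950072847569590066726296753600 + 130258563781350028145065650066160800 + 128190967530852408650699528636539200 + 126187983663182839765532348501593275 + 124246630068364642230678004678491840 + 122364105370359117348395004607605600 + 120537775439458234999911497076148800 + 118765161094760319779324563295617200 + 117043926875995677463682178320318400 + 115371870777767167785629575772885280 + 113746914851319742887240426818337600 + 112167096589495857569362087556971800 + 110630561019776736232795483617835200 + 109135553438428401959379328433810400 + 107680412725916023266587604054692928 + 106263565190048707170974609264499600 + 104883518888879243441481432520804800 + 103538858390303868525565003898743200 + 102228239929667110696127472203822400 + 100950386930546271812425878801274620 + 99704085857329651172766300050641600 + 98488182371264655426756954928072800 + 97301577764381948734868316916891200 + 96143225648139306488024646477404400 = 40493001432053899319425667201340837349, so H_84 = 40493001432053899319425667201340837349/8076030954443701744994070304101969600; reducing by gcd(40493001432053899319425667201340837349, 8076030954443701744994070304101969600) = 11 gives 3681181948368536301765969745576439759/734184632222154704090370027645633600 ≈ 5.01397. (The PNT-adjacent estimate ln(84) + γ ≈ 5.00803 matches within O(1/n).)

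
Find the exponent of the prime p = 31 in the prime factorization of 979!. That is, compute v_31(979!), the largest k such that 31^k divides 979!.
v_31(979!) = 32

Legendre's formula: v_p(n!) = Σ_{k ≥ 1} ⌊n / p^k⌋. For p = 31, n = 979, the terms are:
  ⌊979/31^1⌋ = ⌊979/31⌋ = 31
  ⌊979/31^2⌋ = ⌊979/961⌋ = 1
(the next term ⌊979/31^3⌋ = 0, terminating the sum). Summing: v_31(979!) = 31 + 1 = 32.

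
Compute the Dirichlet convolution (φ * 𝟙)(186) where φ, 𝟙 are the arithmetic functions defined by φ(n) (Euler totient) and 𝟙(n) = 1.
(φ * 𝟙)(186) = 186

Divisors of 186: [1, 2, 3, 6, 31, 62, 93, 186]. For each d | 186:
  d = 1: φ(1) · 𝟙(186/1) = 1 · 1 = 1
  d = 2: φ(2) · 𝟙(186/2) = 1 · 1 = 1
  d = 3: φ(3) · 𝟙(186/3) = 2 · 1 = 2
  d = 6: φ(6) · 𝟙(186/6) = 2 · 1 = 2
  d = 31: φ(31) · 𝟙(186/31) = 30 · 1 = 30
  d = 62: φ(62) · 𝟙(186/62) = 30 · 1 = 30
  d = 93: φ(93) · 𝟙(186/93) = 60 · 1 = 60
  d = 186: φ(186) · 𝟙(186/186) = 60 · 1 = 60
Summing: (φ * 𝟙)(186) = 1 + 1 + 2 + 2 + 30 + 30 + 60 + 60 = 186.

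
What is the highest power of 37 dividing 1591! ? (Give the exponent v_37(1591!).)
v_37(1591!) = 44

Legendre's formula: v_p(n!) = Σ_{k ≥ 1} ⌊n / p^k⌋. For p = 37, n = 1591, the terms are:
  ⌊1591/37^1⌋ = ⌊1591/37⌋ = 43
  ⌊1591/37^2⌋ = ⌊1591/1369⌋ = 1
(the next term ⌊1591/37^3⌋ = 0, terminating the sum). Summing: v_37(1591!) = 43 + 1 = 44.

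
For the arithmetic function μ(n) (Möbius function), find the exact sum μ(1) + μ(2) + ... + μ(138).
Σ_{n ≤ 138} μ(n) = -3

Compute μ(n) for each 1 ≤ n ≤ 138: μ(1) = 1, μ(2) = -1, μ(3) = -1, μ(4) = 0, μ(5) = -1, μ(6) = 1, μ(7) = -1, μ(8) = 0, μ(9) = 0, μ(10) = 1, μ(11) = -1, μ(12) = 0, μ(13) = -1, μ(14) = 1, μ(15) = 1, μ(16) = 0, μ(17) = -1, μ(18) = 0, μ(19) = -1, μ(20) = 0, μ(21) = 1, μ(22) = 1, μ(23) = -1, μ(24) = 0, μ(25) = 0, μ(26) = 1, μ(27) = 0, μ(28) = 0, μ(29) = -1, μ(30) = -1, μ(31) = -1, μ(32) = 0, μ(33) = 1, μ(34) = 1, μ(35) = 1, μ(36) = 0, μ(37) = -1, μ(38) = 1, μ(39) = 1, μ(40) = 0, μ(41) = -1, μ(42) = -1, μ(43) = -1, μ(44) = 0, μ(45) = 0, μ(46) = 1, μ(47) = -1, μ(48) = 0, μ(49) = 0, μ(50) = 0, μ(51) = 1, μ(52) = 0, μ(53) = -1, μ(54) = 0, μ(55) = 1, μ(56) = 0, μ(57) = 1, μ(58) = 1, μ(59) = -1, μ(60) = 0, μ(61) = -1, μ(62) = 1, μ(63) = 0, μ(64) = 0, μ(65) = 1, μ(66) = -1, μ(67) = -1, μ(68) = 0, μ(69) = 1, μ(70) = -1, μ(71) = -1, μ(72) = 0, μ(73) = -1, μ(74) = 1, μ(75) = 0, μ(76) = 0, μ(77) = 1, μ(78) = -1, μ(79) = -1, μ(80) = 0, μ(81) = 0, μ(82) = 1, μ(83) = -1, μ(84) = 0, μ(85) = 1, μ(86) = 1, μ(87) = 1, μ(88) = 0, μ(89) = -1, μ(90) = 0, μ(91) = 1, μ(92) = 0, μ(93) = 1, μ(94) = 1, μ(95) = 1, μ(96) = 0, μ(97) = -1, μ(98) = 0, μ(99) = 0, μ(100) = 0, μ(101) = -1, μ(102) = -1, μ(103) = -1, μ(104) = 0, μ(105) = -1, μ(106) = 1, μ(107) = -1, μ(108) = 0, μ(109) = -1, μ(110) = -1, μ(111) = 1, μ(112) = 0, μ(113) = -1, μ(114) = -1, μ(115) = 1, μ(116) = 0, μ(117) = 0, μ(118) = 1, μ(119) = 1, μ(120) = 0, μ(121) = 0, μ(122) = 1, μ(123) = 1, μ(124) = 0, μ(125) = 0, μ(126) = 0, μ(127) = -1, μ(128) = 0, μ(129) = 1, μ(130) = -1, μ(131) = -1, μ(132) = 0, μ(133) = 1, μ(134) = 1, μ(135) = 0, μ(136) = 0, μ(137) = -1, μ(138) = -1. Summing all 138 values: -3. (Mertens function M(x) = Σ_{n ≤ x} μ(n); on average M(x) should be small (PNT ⟺ M(x) = o(x)).)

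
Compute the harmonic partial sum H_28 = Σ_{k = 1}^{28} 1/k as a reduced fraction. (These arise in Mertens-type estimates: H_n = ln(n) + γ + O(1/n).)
H_28 = 315404588903/80313433200

Direct summation: H_28 = 1 + 1/2 + ... + 1/28. The least common denominator is lcm(1, ..., 28) = 80313433200; over this denominator the numerator is 80313433200 + 40156716600 + 26771144400 + 20078358300 + 16062686640 + 13385572200 + 11473347600 + 10039179150 + 8923714800 + 8031343320 + 7301221200 + 6692786100 + 6177956400 + 5736673800 + 5354228880 + 5019589575 + 4724319600 + 4461857400 + 4227022800 + 4015671660 + 3824449200 + 3650610600 + 3491888400 + 3346393050 + 3212537328 + 3088978200 + 2974571600 + 2868336900 = 315404588903, so H_28 = 315404588903/80313433200 (already in lowest terms) ≈ 3.92717. (The PNT-adjacent estimate ln(28) + γ ≈ 3.90942 matches within O(1/n).)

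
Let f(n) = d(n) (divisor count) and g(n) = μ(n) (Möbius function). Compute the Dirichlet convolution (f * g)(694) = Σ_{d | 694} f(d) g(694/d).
(d * μ)(694) = 1

Divisors of 694: [1, 2, 347, 694]. For each d | 694:
  d = 1: d(1) · μ(694/1) = 1 · 1 = 1
  d = 2: d(2) · μ(694/2) = 2 · -1 = -2
  d = 347: d(347) · μ(694/347) = 2 · -1 = -2
  d = 694: d(694) · μ(694/694) = 4 · 1 = 4
Summing: (d * μ)(694) = 1 + -2 + -2 + 4 = 1.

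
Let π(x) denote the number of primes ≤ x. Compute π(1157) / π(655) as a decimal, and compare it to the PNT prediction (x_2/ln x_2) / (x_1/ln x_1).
π(1157)/π(655) = 191/119 ≈ 1.6050;  PNT prediction ≈ 1.6239.

π(655) = 119 and π(1157) = 191, so π(1157)/π(655) ≈ 1.6050. The PNT-predicted ratio is (1157/ln(1157)) / (655/ln(655)) ≈ 1.6239. The two agree to within a few percent, as expected.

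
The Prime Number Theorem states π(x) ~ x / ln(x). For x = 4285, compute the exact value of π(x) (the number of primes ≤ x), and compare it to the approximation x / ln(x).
π(4285) = 588;  x/ln(x) ≈ 512.38;  relative error ≈ 12.86%.

Directly count primes up to 4285: π(4285) = 588. The PNT approximation gives 4285/ln(4285) ≈ 4285/8.36288 ≈ 512.38. Relative error (π(x) − x/ln(x)) / π(x) ≈ 12.86%; the approximation is known to undercount slightly (Li(x) is a better estimate).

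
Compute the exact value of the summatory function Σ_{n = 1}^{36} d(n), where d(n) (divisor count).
Σ_{n ≤ 36} d(n) = 140

Compute d(n) for each 1 ≤ n ≤ 36: d(1) = 1, d(2) = 2, d(3) = 2, d(4) = 3, d(5) = 2, d(6) = 4, d(7) = 2, d(8) = 4, d(9) = 3, d(10) = 4, d(11) = 2, d(12) = 6, d(13) = 2, d(14) = 4, d(15) = 4, d(16) = 5, d(17) = 2, d(18) = 6, d(19) = 2, d(20) = 6, d(21) = 4, d(22) = 4, d(23) = 2, d(24) = 8, d(25) = 3, d(26) = 4, d(27) = 4, d(28) = 6, d(29) = 2, d(30) = 8, d(31) = 2, d(32) = 6, d(33) = 4, d(34) = 4, d(35) = 4, d(36) = 9. Summing all 36 values: 140. (Dirichlet's divisor formula: Σ_{n ≤ x} d(n) = x ln(x) + (2γ − 1) x + O(√x). For x = 36, the asymptotic estimate is ≈ 134.57.)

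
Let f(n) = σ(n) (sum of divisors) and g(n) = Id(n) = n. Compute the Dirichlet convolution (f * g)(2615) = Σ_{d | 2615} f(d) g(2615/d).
(σ * Id)(2615) = 11517

Divisors of 2615: [1, 5, 523, 2615]. For each d | 2615:
  d = 1: σ(1) · Id(2615/1) = 1 · 2615 = 2615
  d = 5: σ(5) · Id(2615/5) = 6 · 523 = 3138
  d = 523: σ(523) · Id(2615/523) = 524 · 5 = 2620
  d = 2615: σ(2615) · Id(2615/2615) = 3144 · 1 = 3144
Summing: (σ * Id)(2615) = 2615 + 3138 + 2620 + 3144 = 11517.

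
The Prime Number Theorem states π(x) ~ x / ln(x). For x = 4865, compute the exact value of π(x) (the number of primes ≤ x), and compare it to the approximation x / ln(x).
π(4865) = 651;  x/ln(x) ≈ 573.04;  relative error ≈ 11.98%.

Directly count primes up to 4865: π(4865) = 651. The PNT approximation gives 4865/ln(4865) ≈ 4865/8.48982 ≈ 573.04. Relative error (π(x) − x/ln(x)) / π(x) ≈ 11.98%; the approximation is known to undercount slightly (Li(x) is a better estimate).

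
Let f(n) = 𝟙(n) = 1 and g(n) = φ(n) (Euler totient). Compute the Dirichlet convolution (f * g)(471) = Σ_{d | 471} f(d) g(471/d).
(𝟙 * φ)(471) = 471

Divisors of 471: [1, 3, 157, 471]. For each d | 471:
  d = 1: 𝟙(1) · φ(471/1) = 1 · 312 = 312
  d = 3: 𝟙(3) · φ(471/3) = 1 · 156 = 156
  d = 157: 𝟙(157) · φ(471/157) = 1 · 2 = 2
  d = 471: 𝟙(471) · φ(471/471) = 1 · 1 = 1
Summing: (𝟙 * φ)(471) = 312 + 156 + 2 + 1 = 471.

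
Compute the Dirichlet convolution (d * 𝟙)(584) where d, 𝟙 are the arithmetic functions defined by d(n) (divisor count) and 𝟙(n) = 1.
(d * 𝟙)(584) = 30

Divisors of 584: [1, 2, 4, 8, 73, 146, 292, 584]. For each d | 584:
  d = 1: d(1) · 𝟙(584/1) = 1 · 1 = 1
  d = 2: d(2) · 𝟙(584/2) = 2 · 1 = 2
  d = 4: d(4) · 𝟙(584/4) = 3 · 1 = 3
  d = 8: d(8) · 𝟙(584/8) = 4 · 1 = 4
  d = 73: d(73) · 𝟙(584/73) = 2 · 1 = 2
  d = 146: d(146) · 𝟙(584/146) = 4 · 1 = 4
  d = 292: d(292) · 𝟙(584/292) = 6 · 1 = 6
  d = 584: d(584) · 𝟙(584/584) = 8 · 1 = 8
Summing: (d * 𝟙)(584) = 1 + 2 + 3 + 4 + 2 + 4 + 6 + 8 = 30.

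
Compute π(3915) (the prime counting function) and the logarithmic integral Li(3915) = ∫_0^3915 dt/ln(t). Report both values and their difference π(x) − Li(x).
π(3915) = 541;  Li(3915) ≈ 555.10;  π(x) − Li(x) ≈ -14.10.

Direct count of primes ≤ 3915 gives π(3915) = 541. Numerical evaluation of the logarithmic integral gives Li(3915) ≈ 555.10. The difference π(x) − Li(x) ≈ -14.10 is typically negative for small/moderate x (Li(x) overestimates), though Littlewood's theorem shows this sign changes infinitely often.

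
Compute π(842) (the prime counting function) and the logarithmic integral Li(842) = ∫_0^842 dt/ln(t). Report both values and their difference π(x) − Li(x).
π(842) = 146;  Li(842) ≈ 154.46;  π(x) − Li(x) ≈ -8.46.

Direct count of primes ≤ 842 gives π(842) = 146. Numerical evaluation of the logarithmic integral gives Li(842) ≈ 154.46. The difference π(x) − Li(x) ≈ -8.46 is typically negative for small/moderate x (Li(x) overestimates), though Littlewood's theorem shows this sign changes infinitely often.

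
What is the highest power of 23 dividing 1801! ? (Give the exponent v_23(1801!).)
v_23(1801!) = 81

Legendre's formula: v_p(n!) = Σ_{k ≥ 1} ⌊n / p^k⌋. For p = 23, n = 1801, the terms are:
  ⌊1801/23^1⌋ = ⌊1801/23⌋ = 78
  ⌊1801/23^2⌋ = ⌊1801/529⌋ = 3
(the next term ⌊1801/23^3⌋ = 0, terminating the sum). Summing: v_23(1801!) = 78 + 3 = 81.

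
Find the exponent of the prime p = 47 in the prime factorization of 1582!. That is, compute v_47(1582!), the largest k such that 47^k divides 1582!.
v_47(1582!) = 33

Legendre's formula: v_p(n!) = Σ_{k ≥ 1} ⌊n / p^k⌋. For p = 47, n = 1582, the terms are:
  ⌊1582/47^1⌋ = ⌊1582/47⌋ = 33
(the next term ⌊1582/47^2⌋ = 0, terminating the sum). Summing: v_47(1582!) = 33 = 33.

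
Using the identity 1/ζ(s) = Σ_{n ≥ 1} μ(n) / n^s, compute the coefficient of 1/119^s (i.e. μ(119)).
μ(119) = 1

Factor n = 119 = 7 · 17. μ(n) = 0 if any exponent ≥ 2 (not squarefree); otherwise μ(n) = (−1)^{ω(n)} where ω(n) is the number of distinct prime factors. Applying: μ(119) = 1.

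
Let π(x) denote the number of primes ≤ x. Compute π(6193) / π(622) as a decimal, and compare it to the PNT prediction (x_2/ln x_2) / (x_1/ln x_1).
π(6193)/π(622) = 804/114 ≈ 7.0526;  PNT prediction ≈ 7.3358.

π(622) = 114 and π(6193) = 804, so π(6193)/π(622) ≈ 7.0526. The PNT-predicted ratio is (6193/ln(6193)) / (622/ln(622)) ≈ 7.3358. The two agree to within a few percent, as expected.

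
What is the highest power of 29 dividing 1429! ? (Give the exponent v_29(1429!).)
v_29(1429!) = 50

Legendre's formula: v_p(n!) = Σ_{k ≥ 1} ⌊n / p^k⌋. For p = 29, n = 1429, the terms are:
  ⌊1429/29^1⌋ = ⌊1429/29⌋ = 49
  ⌊1429/29^2⌋ = ⌊1429/841⌋ = 1
(the next term ⌊1429/29^3⌋ = 0, terminating the sum). Summing: v_29(1429!) = 49 + 1 = 50.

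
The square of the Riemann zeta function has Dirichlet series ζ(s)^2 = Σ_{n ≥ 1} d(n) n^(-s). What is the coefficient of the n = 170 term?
d(170) = 8

ζ(s)^2 = (Σ 1/m^s)(Σ 1/k^s). The coefficient of 1/n^s in the product is the number of ordered pairs (m, k) with mk = n, which equals d(n). For n = 170, divisors are [1, 2, 5, 10, 17, 34, 85, 170], so d(170) = 8.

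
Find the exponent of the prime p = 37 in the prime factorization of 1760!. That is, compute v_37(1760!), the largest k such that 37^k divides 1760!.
v_37(1760!) = 48

Legendre's formula: v_p(n!) = Σ_{k ≥ 1} ⌊n / p^k⌋. For p = 37, n = 1760, the terms are:
  ⌊1760/37^1⌋ = ⌊1760/37⌋ = 47
  ⌊1760/37^2⌋ = ⌊1760/1369⌋ = 1
(the next term ⌊1760/37^3⌋ = 0, terminating the sum). Summing: v_37(1760!) = 47 + 1 = 48.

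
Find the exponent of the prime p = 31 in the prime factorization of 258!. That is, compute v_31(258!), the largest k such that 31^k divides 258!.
v_31(258!) = 8

Legendre's formula: v_p(n!) = Σ_{k ≥ 1} ⌊n / p^k⌋. For p = 31, n = 258, the terms are:
  ⌊258/31^1⌋ = ⌊258/31⌋ = 8
(the next term ⌊258/31^2⌋ = 0, terminating the sum). Summing: v_31(258!) = 8 = 8.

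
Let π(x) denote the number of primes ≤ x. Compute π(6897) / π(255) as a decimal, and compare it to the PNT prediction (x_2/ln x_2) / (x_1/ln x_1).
π(6897)/π(255) = 886/54 ≈ 16.4074;  PNT prediction ≈ 16.9564.

π(255) = 54 and π(6897) = 886, so π(6897)/π(255) ≈ 16.4074. The PNT-predicted ratio is (6897/ln(6897)) / (255/ln(255)) ≈ 16.9564. The two agree to within a few percent, as expected.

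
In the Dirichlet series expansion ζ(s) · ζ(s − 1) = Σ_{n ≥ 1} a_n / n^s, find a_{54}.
σ(54) = 120

In the product (Σ m^0/m^s)(Σ k / k^s) = Σ (Σ_{d | n} d) / n^s, the coefficient of 1/n^s is σ(n) = Σ_{d | n} d. For n = 54, divisors are [1, 2, 3, 6, 9, 18, 27, 54]; summing: σ(54) = 120.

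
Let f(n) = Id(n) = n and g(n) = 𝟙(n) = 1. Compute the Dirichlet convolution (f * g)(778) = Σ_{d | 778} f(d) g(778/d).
(Id * 𝟙)(778) = 1170

Divisors of 778: [1, 2, 389, 778]. For each d | 778:
  d = 1: Id(1) · 𝟙(778/1) = 1 · 1 = 1
  d = 2: Id(2) · 𝟙(778/2) = 2 · 1 = 2
  d = 389: Id(389) · 𝟙(778/389) = 389 · 1 = 389
  d = 778: Id(778) · 𝟙(778/778) = 778 · 1 = 778
Summing: (Id * 𝟙)(778) = 1 + 2 + 389 + 778 = 1170.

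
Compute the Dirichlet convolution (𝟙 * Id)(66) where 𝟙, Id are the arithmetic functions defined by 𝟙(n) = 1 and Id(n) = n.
(𝟙 * Id)(66) = 144

Divisors of 66: [1, 2, 3, 6, 11, 22, 33, 66]. For each d | 66:
  d = 1: 𝟙(1) · Id(66/1) = 1 · 66 = 66
  d = 2: 𝟙(2) · Id(66/2) = 1 · 33 = 33
  d = 3: 𝟙(3) · Id(66/3) = 1 · 22 = 22
  d = 6: 𝟙(6) · Id(66/6) = 1 · 11 = 11
  d = 11: 𝟙(11) · Id(66/11) = 1 · 6 = 6
  d = 22: 𝟙(22) · Id(66/22) = 1 · 3 = 3
  d = 33: 𝟙(33) · Id(66/33) = 1 · 2 = 2
  d = 66: 𝟙(66) · Id(66/66) = 1 · 1 = 1
Summing: (𝟙 * Id)(66) = 66 + 33 + 22 + 11 + 6 + 3 + 2 + 1 = 144.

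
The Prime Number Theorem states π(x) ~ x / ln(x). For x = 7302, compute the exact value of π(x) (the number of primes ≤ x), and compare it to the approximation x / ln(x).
π(7302) = 930;  x/ln(x) ≈ 820.83;  relative error ≈ 11.74%.

Directly count primes up to 7302: π(7302) = 930. The PNT approximation gives 7302/ln(7302) ≈ 7302/8.89590 ≈ 820.83. Relative error (π(x) − x/ln(x)) / π(x) ≈ 11.74%; the approximation is known to undercount slightly (Li(x) is a better estimate).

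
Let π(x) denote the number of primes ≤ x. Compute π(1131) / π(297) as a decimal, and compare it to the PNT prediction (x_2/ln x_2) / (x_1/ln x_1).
π(1131)/π(297) = 189/62 ≈ 3.0484;  PNT prediction ≈ 3.0839.

π(297) = 62 and π(1131) = 189, so π(1131)/π(297) ≈ 3.0484. The PNT-predicted ratio is (1131/ln(1131)) / (297/ln(297)) ≈ 3.0839. The two agree to within a few percent, as expected.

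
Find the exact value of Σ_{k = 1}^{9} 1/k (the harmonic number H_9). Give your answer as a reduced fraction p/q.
H_9 = 7129/2520

Direct summation: H_9 = 1 + 1/2 + ... + 1/9. The least common denominator is lcm(1, ..., 9) = 2520; over this denominator the numerator is 2520 + 1260 + 840 + 630 + 504 + 420 + 360 + 315 + 280 = 7129, so H_9 = 7129/2520 (already in lowest terms) ≈ 2.82897. (The PNT-adjacent estimate ln(9) + γ ≈ 2.77444 matches within O(1/n).)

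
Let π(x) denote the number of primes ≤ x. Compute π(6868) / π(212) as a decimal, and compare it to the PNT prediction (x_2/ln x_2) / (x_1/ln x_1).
π(6868)/π(212) = 883/47 ≈ 18.7872;  PNT prediction ≈ 19.6424.

π(212) = 47 and π(6868) = 883, so π(6868)/π(212) ≈ 18.7872. The PNT-predicted ratio is (6868/ln(6868)) / (212/ln(212)) ≈ 19.6424. The two agree to within a few percent, as expected.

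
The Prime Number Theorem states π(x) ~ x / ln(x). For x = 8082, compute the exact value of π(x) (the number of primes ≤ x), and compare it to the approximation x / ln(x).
π(8082) = 1015;  x/ln(x) ≈ 898.26;  relative error ≈ 11.50%.

Directly count primes up to 8082: π(8082) = 1015. The PNT approximation gives 8082/ln(8082) ≈ 8082/8.99739 ≈ 898.26. Relative error (π(x) − x/ln(x)) / π(x) ≈ 11.50%; the approximation is known to undercount slightly (Li(x) is a better estimate).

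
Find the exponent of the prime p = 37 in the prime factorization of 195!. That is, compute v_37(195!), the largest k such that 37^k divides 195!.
v_37(195!) = 5

Legendre's formula: v_p(n!) = Σ_{k ≥ 1} ⌊n / p^k⌋. For p = 37, n = 195, the terms are:
  ⌊195/37^1⌋ = ⌊195/37⌋ = 5
(the next term ⌊195/37^2⌋ = 0, terminating the sum). Summing: v_37(195!) = 5 = 5.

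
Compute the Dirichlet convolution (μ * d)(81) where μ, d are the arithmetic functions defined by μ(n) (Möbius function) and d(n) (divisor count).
(μ * d)(81) = 1

Divisors of 81: [1, 3, 9, 27, 81]. For each d | 81:
  d = 1: μ(1) · d(81/1) = 1 · 5 = 5
  d = 3: μ(3) · d(81/3) = -1 · 4 = -4
  d = 9: μ(9) · d(81/9) = 0 · 3 = 0
  d = 27: μ(27) · d(81/27) = 0 · 2 = 0
  d = 81: μ(81) · d(81/81) = 0 · 1 = 0
Summing: (μ * d)(81) = 5 + -4 + 0 + 0 + 0 = 1.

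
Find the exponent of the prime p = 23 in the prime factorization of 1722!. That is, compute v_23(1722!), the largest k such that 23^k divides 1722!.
v_23(1722!) = 77

Legendre's formula: v_p(n!) = Σ_{k ≥ 1} ⌊n / p^k⌋. For p = 23, n = 1722, the terms are:
  ⌊1722/23^1⌋ = ⌊1722/23⌋ = 74
  ⌊1722/23^2⌋ = ⌊1722/529⌋ = 3
(the next term ⌊1722/23^3⌋ = 0, terminating the sum). Summing: v_23(1722!) = 74 + 3 = 77.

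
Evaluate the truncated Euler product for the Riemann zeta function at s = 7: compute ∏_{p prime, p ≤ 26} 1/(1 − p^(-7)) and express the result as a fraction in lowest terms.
∏ = 48232764637425582400715871008195503014129789903328125/47833390398549347808770198286798982719063238904795968

The primes p ≤ 26 are [2, 3, 5, 7, 11, 13, 17, 19, 23]. For each prime, (1 − 1/p^7)^(-1) = p^7 / (p^7 − 1). The product is (1 − 1/2^7)^(-1), (1 − 1/3^7)^(-1), (1 − 1/5^7)^(-1), (1 − 1/7^7)^(-1), (1 − 1/11^7)^(-1), (1 − 1/13^7)^(-1), (1 − 1/17^7)^(-1), (1 − 1/19^7)^(-1), (1 − 1/23^7)^(-1) = ∏ p^7 / (p^7 − 1) = 48232764637425582400715871008195503014129789903328125/47833390398549347808770198286798982719063238904795968.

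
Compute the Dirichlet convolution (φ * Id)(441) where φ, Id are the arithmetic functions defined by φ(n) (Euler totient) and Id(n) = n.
(φ * Id)(441) = 2793

Divisors of 441: [1, 3, 7, 9, 21, 49, 63, 147, 441]. For each d | 441:
  d = 1: φ(1) · Id(441/1) = 1 · 441 = 441
  d = 3: φ(3) · Id(441/3) = 2 · 147 = 294
  d = 7: φ(7) · Id(441/7) = 6 · 63 = 378
  d = 9: φ(9) · Id(441/9) = 6 · 49 = 294
  d = 21: φ(21) · Id(441/21) = 12 · 21 = 252
  d = 49: φ(49) · Id(441/49) = 42 · 9 = 378
  d = 63: φ(63) · Id(441/63) = 36 · 7 = 252
  d = 147: φ(147) · Id(441/147) = 84 · 3 = 252
  d = 441: φ(441) · Id(441/441) = 252 · 1 = 252
Summing: (φ * Id)(441) = 441 + 294 + 378 + 294 + 252 + 378 + 252 + 252 + 252 = 2793.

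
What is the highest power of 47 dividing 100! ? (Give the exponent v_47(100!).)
v_47(100!) = 2

Legendre's formula: v_p(n!) = Σ_{k ≥ 1} ⌊n / p^k⌋. For p = 47, n = 100, the terms are:
  ⌊100/47^1⌋ = ⌊100/47⌋ = 2
(the next term ⌊100/47^2⌋ = 0, terminating the sum). Summing: v_47(100!) = 2 = 2.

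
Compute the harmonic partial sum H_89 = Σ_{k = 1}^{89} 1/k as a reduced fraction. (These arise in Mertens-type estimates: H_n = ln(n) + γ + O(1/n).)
H_89 = 3645196481713595484337076792241271893701/718766754945489455304472257065075294400

Direct summation: H_89 = 1 + 1/2 + ... + 1/89. The least common denominator is lcm(1, ..., 89) = 718766754945489455304472257065075294400; over this denominator the numerator is 718766754945489455304472257065075294400 + 359383377472744727652236128532537647200 + 239588918315163151768157419021691764800 + 179691688736372363826118064266268823600 + 143753350989097891060894451413015058880 + 119794459157581575884078709510845882400 + 102680964992212779329210322437867899200 + 89845844368186181913059032133134411800 + 79862972771721050589385806340563921600 + 71876675494548945530447225706507529440 + 65342432267771768664042932460461390400 + 59897229578790787942039354755422941200 + 55289750380422265792651712081928868800 + 51340482496106389664605161218933949600 + 47917783663032630353631483804338352960 + 44922922184093090956529516066567205900 + 42280397349734673841439544533239723200 + 39931486385860525294692903170281960800 + 37829829207657339752866960898161857600 + 35938337747274472765223612853253764720 + 34226988330737593109736774145955966400 + 32671216133885884332021466230230695200 + 31250728475890845882803141611525012800 + 29948614789395393971019677377711470600 + 28750670197819578212178890282603011776 + 27644875190211132896325856040964434400 + 26620990923907016863128602113521307200 + 25670241248053194832302580609466974800 + 24785060515361705355326629553968113600 + 23958891831516315176815741902169176480 + 23186024353080305009821685711776622400 + 22461461092046545478264758033283602950 + 21780810755923922888014310820153796800 + 21140198674867336920719772266619861600 + 20536192998442555865842064487573579840 + 19965743192930262647346451585140980400 + 19426128512040255548769520461218251200 + 18914914603828669876433480449080928800 + 18429916793474088597550570693976289600 + 17969168873637236382611806426626882360 + 17530896462085108665962737977196958400 + 17113494165368796554868387072977983200 + 16715505928964871053592378071280820800 + 16335608066942942166010733115115347600 + 15972594554344210117877161268112784320 + 15625364237945422941401570805762506400 + 15292909679691265006478133129044155200 + 14974307394697696985509838688855735300 + 14668709284601825618458617491123985600 + 14375335098909789106089445141301505888 + 14093465783244891280479848177746574400 + 13822437595105566448162928020482217200 + 13561636885763951986876835038963684800 + 13310495461953508431564301056760653600 + 13068486453554353732808586492092278080 + 12835120624026597416151290304733487400 + 12609943069219113250955653632720619200 + 12392530257680852677663314776984056800 + 12182487371957448394991055204492801600 + 11979445915758157588407870951084588240 + 11783061556483433693515938640411070400 + 11593012176540152504910842855888311200 + 11408996110245864369912258048651988800 + 11230730546023272739132379016641801475 + 11057950076084453158530342416385773760 + 10890405377961961444007155410076898400 + 10727862014111782914992123239777243200 + 10570099337433668460359886133309930800 + 10416909491963615294267713870508337600 + 10268096499221277932921032243786789920 + 10123475421767457116964397986832046400 + 9982871596465131323673225792570490200 + 9846119930760129524718798041987332800 + 9713064256020127774384760230609125600 + 9583556732606526070726296760867670592 + 9457457301914334938216740224540464400 + 9334633181110252666291847494351627200 + 9214958396737044298775285346988144800 + 9098313353740372851955345026140193600 + 8984584436818618191305903213313441180 + 8873663641302338954376200704507102400 + 8765448231042554332981368988598479200 + 8659840421029993437403280205603316800 + 8556747082684398277434193536488991600 + 8456079469946934768287908906647944640 + 8357752964482435526796189035640410400 + 8261686838453901785108876517989371200 + 8167804033471471083005366557557673800 + 8076030954443701744994070304101969600 = 3645196481713595484337076792241271893701, so H_89 = 3645196481713595484337076792241271893701/718766754945489455304472257065075294400 (already in lowest terms) ≈ 5.07146. (The PNT-adjacent estimate ln(89) + γ ≈ 5.06585 matches within O(1/n).)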